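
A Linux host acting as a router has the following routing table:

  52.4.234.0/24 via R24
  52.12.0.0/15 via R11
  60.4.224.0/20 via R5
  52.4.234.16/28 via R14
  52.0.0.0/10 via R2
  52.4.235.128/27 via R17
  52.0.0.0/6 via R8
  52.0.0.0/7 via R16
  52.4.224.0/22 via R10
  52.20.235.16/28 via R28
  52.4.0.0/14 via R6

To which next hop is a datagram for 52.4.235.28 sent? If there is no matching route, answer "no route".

Routes whose prefix contains 52.4.235.28:
  52.0.0.0/6 (52.0.0.0 - 55.255.255.255) -> R8
  52.0.0.0/7 (52.0.0.0 - 53.255.255.255) -> R16
  52.0.0.0/10 (52.0.0.0 - 52.63.255.255) -> R2
  52.4.0.0/14 (52.4.0.0 - 52.7.255.255) -> R6
More-specific entries that do NOT match:
  52.4.234.16/28 (52.4.234.16 - 52.4.234.31) does not contain 52.4.235.28
  52.20.235.16/28 (52.20.235.16 - 52.20.235.31) does not contain 52.4.235.28
  52.4.235.128/27 (52.4.235.128 - 52.4.235.159) does not contain 52.4.235.28
  52.4.234.0/24 (52.4.234.0 - 52.4.234.255) does not contain 52.4.235.28
  52.4.224.0/22 (52.4.224.0 - 52.4.227.255) does not contain 52.4.235.28
  60.4.224.0/20 (60.4.224.0 - 60.4.239.255) does not contain 52.4.235.28
  52.12.0.0/15 (52.12.0.0 - 52.13.255.255) does not contain 52.4.235.28
Longest matching prefix is /14 -> next hop R6.

R6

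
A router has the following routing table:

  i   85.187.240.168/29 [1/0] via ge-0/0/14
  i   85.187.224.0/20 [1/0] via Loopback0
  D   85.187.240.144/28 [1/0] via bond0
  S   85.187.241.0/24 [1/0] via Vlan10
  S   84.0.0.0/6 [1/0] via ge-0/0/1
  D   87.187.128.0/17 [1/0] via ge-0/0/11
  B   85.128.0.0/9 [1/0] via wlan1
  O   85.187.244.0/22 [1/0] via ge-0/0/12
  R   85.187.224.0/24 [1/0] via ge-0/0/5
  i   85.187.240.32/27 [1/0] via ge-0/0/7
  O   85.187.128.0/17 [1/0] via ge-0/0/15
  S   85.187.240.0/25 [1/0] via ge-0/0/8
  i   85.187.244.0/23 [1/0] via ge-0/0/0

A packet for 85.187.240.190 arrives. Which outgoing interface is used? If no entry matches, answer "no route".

ge-0/0/15

Routes whose prefix contains 85.187.240.190:
  84.0.0.0/6 (84.0.0.0 - 87.255.255.255) -> ge-0/0/1
  85.128.0.0/9 (85.128.0.0 - 85.255.255.255) -> wlan1
  85.187.128.0/17 (85.187.128.0 - 85.187.255.255) -> ge-0/0/15
More-specific entries that do NOT match:
  85.187.240.168/29 (85.187.240.168 - 85.187.240.175) does not contain 85.187.240.190
  85.187.240.144/28 (85.187.240.144 - 85.187.240.159) does not contain 85.187.240.190
  85.187.240.32/27 (85.187.240.32 - 85.187.240.63) does not contain 85.187.240.190
  85.187.240.0/25 (85.187.240.0 - 85.187.240.127) does not contain 85.187.240.190
  85.187.241.0/24 (85.187.241.0 - 85.187.241.255) does not contain 85.187.240.190
  85.187.224.0/24 (85.187.224.0 - 85.187.224.255) does not contain 85.187.240.190
  85.187.244.0/23 (85.187.244.0 - 85.187.245.255) does not contain 85.187.240.190
  85.187.244.0/22 (85.187.244.0 - 85.187.247.255) does not contain 85.187.240.190
  85.187.224.0/20 (85.187.224.0 - 85.187.239.255) does not contain 85.187.240.190
Longest matching prefix is /17 -> interface ge-0/0/15.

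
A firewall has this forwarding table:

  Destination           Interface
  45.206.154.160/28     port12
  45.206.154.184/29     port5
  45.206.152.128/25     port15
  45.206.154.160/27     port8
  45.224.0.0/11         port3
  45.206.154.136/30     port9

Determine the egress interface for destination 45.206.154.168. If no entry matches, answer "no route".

Routes whose prefix contains 45.206.154.168:
  45.206.154.160/27 (45.206.154.160 - 45.206.154.191) -> port8
  45.206.154.160/28 (45.206.154.160 - 45.206.154.175) -> port12
More-specific entries that do NOT match:
  45.206.154.136/30 (45.206.154.136 - 45.206.154.139) does not contain 45.206.154.168
  45.206.154.184/29 (45.206.154.184 - 45.206.154.191) does not contain 45.206.154.168
Longest matching prefix is /28 -> interface port12.

port12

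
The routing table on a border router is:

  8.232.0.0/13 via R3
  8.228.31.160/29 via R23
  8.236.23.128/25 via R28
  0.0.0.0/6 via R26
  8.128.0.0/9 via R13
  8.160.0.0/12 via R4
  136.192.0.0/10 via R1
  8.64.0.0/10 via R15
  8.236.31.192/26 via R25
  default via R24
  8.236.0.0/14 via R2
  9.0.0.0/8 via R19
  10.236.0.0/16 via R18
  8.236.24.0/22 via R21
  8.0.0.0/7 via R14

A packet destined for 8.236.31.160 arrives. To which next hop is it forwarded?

R2

Routes whose prefix contains 8.236.31.160:
  0.0.0.0/0 (default, matches everything) -> R24
  8.0.0.0/7 (8.0.0.0 - 9.255.255.255) -> R14
  8.128.0.0/9 (8.128.0.0 - 8.255.255.255) -> R13
  8.232.0.0/13 (8.232.0.0 - 8.239.255.255) -> R3
  8.236.0.0/14 (8.236.0.0 - 8.239.255.255) -> R2
More-specific entries that do NOT match:
  8.228.31.160/29 (8.228.31.160 - 8.228.31.167) does not contain 8.236.31.160
  8.236.31.192/26 (8.236.31.192 - 8.236.31.255) does not contain 8.236.31.160
  8.236.23.128/25 (8.236.23.128 - 8.236.23.255) does not contain 8.236.31.160
  8.236.24.0/22 (8.236.24.0 - 8.236.27.255) does not contain 8.236.31.160
  10.236.0.0/16 (10.236.0.0 - 10.236.255.255) does not contain 8.236.31.160
Longest matching prefix is /14 -> next hop R2.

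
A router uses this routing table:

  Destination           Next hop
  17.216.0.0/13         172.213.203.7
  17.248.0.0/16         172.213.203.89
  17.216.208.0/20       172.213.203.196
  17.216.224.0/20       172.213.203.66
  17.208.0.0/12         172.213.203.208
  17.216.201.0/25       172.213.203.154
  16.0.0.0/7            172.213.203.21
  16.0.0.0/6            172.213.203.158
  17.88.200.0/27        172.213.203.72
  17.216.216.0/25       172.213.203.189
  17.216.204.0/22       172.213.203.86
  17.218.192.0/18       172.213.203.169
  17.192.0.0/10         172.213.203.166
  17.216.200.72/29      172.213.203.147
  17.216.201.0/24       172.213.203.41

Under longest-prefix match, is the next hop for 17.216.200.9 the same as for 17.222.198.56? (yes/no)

yes

17.216.200.9: longest match 17.216.0.0/13 -> 172.213.203.7
17.222.198.56: longest match 17.216.0.0/13 -> 172.213.203.7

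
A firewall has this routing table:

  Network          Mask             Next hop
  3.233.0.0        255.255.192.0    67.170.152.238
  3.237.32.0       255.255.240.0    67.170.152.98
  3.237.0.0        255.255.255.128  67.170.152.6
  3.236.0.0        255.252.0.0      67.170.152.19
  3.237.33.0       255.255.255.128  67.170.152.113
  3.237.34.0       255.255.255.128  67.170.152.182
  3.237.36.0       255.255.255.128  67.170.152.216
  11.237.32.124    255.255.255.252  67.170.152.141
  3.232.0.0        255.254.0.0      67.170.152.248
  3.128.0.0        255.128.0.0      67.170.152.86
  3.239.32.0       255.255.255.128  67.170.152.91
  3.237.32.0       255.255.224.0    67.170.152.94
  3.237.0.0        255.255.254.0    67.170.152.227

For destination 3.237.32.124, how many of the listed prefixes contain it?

Prefixes containing 3.237.32.124:
  3.128.0.0/9 (3.128.0.0 - 3.255.255.255)
  3.236.0.0/14 (3.236.0.0 - 3.239.255.255)
  3.237.32.0/19 (3.237.32.0 - 3.237.63.255)
  3.237.32.0/20 (3.237.32.0 - 3.237.47.255)
Total matching entries: 4.

4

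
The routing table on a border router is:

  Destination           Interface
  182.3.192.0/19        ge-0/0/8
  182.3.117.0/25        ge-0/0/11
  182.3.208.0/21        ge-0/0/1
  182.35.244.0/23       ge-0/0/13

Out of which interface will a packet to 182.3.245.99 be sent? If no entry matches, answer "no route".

No entry's prefix contains 182.3.245.99; there is no default route.

no route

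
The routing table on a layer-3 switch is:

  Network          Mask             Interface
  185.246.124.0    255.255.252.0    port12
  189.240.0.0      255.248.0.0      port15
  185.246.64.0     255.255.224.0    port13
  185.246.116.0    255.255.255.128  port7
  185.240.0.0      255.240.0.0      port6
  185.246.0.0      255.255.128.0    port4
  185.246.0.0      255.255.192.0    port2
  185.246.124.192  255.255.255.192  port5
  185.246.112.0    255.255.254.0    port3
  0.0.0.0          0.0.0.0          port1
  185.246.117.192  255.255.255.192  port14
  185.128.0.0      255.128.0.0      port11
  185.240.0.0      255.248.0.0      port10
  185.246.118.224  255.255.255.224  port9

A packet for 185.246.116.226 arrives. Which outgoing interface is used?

port4

Routes whose prefix contains 185.246.116.226:
  0.0.0.0/0 (default, matches everything) -> port1
  185.128.0.0/9 (185.128.0.0 - 185.255.255.255) -> port11
  185.240.0.0/12 (185.240.0.0 - 185.255.255.255) -> port6
  185.240.0.0/13 (185.240.0.0 - 185.247.255.255) -> port10
  185.246.0.0/17 (185.246.0.0 - 185.246.127.255) -> port4
More-specific entries that do NOT match:
  185.246.118.224/27 (185.246.118.224 - 185.246.118.255) does not contain 185.246.116.226
  185.246.124.192/26 (185.246.124.192 - 185.246.124.255) does not contain 185.246.116.226
  185.246.117.192/26 (185.246.117.192 - 185.246.117.255) does not contain 185.246.116.226
  185.246.116.0/25 (185.246.116.0 - 185.246.116.127) does not contain 185.246.116.226
  185.246.112.0/23 (185.246.112.0 - 185.246.113.255) does not contain 185.246.116.226
  185.246.124.0/22 (185.246.124.0 - 185.246.127.255) does not contain 185.246.116.226
  185.246.64.0/19 (185.246.64.0 - 185.246.95.255) does not contain 185.246.116.226
  185.246.0.0/18 (185.246.0.0 - 185.246.63.255) does not contain 185.246.116.226
Longest matching prefix is /17 -> interface port4.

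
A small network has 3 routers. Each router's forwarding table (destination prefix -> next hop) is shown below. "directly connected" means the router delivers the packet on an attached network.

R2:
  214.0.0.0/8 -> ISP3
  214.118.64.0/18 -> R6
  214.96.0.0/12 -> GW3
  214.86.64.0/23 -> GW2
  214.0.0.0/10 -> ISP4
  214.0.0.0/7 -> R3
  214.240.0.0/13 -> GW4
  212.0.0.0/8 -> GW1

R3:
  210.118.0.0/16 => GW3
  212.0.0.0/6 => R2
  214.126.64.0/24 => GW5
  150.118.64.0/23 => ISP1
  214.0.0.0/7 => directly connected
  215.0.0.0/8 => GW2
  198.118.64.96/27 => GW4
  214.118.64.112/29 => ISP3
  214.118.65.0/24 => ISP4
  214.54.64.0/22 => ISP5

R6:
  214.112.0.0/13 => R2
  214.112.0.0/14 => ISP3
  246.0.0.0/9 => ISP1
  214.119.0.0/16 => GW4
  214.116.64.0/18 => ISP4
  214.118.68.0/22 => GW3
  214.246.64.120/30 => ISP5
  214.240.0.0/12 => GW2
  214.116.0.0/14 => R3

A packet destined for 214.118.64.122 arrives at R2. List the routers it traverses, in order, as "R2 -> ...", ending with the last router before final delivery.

R2 -> R6 -> R3

At R2: longest match for 214.118.64.122 is 214.118.64.0/18 -> R6
At R6: longest match for 214.118.64.122 is 214.116.0.0/14 -> R3
At R3: longest match for 214.118.64.122 is 214.0.0.0/7 -> directly connected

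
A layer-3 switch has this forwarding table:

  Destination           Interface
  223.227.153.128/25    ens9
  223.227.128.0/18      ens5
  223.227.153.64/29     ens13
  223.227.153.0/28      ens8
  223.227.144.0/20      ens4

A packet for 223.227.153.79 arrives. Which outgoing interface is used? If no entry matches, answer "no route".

ens4

Routes whose prefix contains 223.227.153.79:
  223.227.128.0/18 (223.227.128.0 - 223.227.191.255) -> ens5
  223.227.144.0/20 (223.227.144.0 - 223.227.159.255) -> ens4
More-specific entries that do NOT match:
  223.227.153.64/29 (223.227.153.64 - 223.227.153.71) does not contain 223.227.153.79
  223.227.153.0/28 (223.227.153.0 - 223.227.153.15) does not contain 223.227.153.79
  223.227.153.128/25 (223.227.153.128 - 223.227.153.255) does not contain 223.227.153.79
Longest matching prefix is /20 -> interface ens4.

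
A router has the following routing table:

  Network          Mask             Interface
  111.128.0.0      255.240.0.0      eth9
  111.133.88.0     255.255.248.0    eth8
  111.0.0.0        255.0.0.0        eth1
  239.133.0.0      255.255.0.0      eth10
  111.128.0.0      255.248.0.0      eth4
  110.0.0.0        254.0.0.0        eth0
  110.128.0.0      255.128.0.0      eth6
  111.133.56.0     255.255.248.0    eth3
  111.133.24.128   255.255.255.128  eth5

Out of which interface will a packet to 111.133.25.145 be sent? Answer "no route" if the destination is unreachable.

Routes whose prefix contains 111.133.25.145:
  110.0.0.0/7 (110.0.0.0 - 111.255.255.255) -> eth0
  111.0.0.0/8 (111.0.0.0 - 111.255.255.255) -> eth1
  111.128.0.0/12 (111.128.0.0 - 111.143.255.255) -> eth9
  111.128.0.0/13 (111.128.0.0 - 111.135.255.255) -> eth4
More-specific entries that do NOT match:
  111.133.24.128/25 (111.133.24.128 - 111.133.24.255) does not contain 111.133.25.145
  111.133.88.0/21 (111.133.88.0 - 111.133.95.255) does not contain 111.133.25.145
  111.133.56.0/21 (111.133.56.0 - 111.133.63.255) does not contain 111.133.25.145
  239.133.0.0/16 (239.133.0.0 - 239.133.255.255) does not contain 111.133.25.145
Longest matching prefix is /13 -> interface eth4.

eth4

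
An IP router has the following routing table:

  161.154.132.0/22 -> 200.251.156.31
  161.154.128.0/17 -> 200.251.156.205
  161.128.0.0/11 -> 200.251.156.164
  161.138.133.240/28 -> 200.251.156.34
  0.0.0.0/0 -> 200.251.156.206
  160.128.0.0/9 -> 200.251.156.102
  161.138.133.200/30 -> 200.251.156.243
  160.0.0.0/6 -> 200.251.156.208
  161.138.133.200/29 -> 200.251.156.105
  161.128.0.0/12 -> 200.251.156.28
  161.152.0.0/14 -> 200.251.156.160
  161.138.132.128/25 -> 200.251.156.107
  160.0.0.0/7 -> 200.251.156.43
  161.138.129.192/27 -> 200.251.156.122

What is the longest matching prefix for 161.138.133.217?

Entries matching 161.138.133.217:
  0.0.0.0/0 (default, matches everything)
  160.0.0.0/6 (160.0.0.0 - 163.255.255.255)
  160.0.0.0/7 (160.0.0.0 - 161.255.255.255)
  161.128.0.0/11 (161.128.0.0 - 161.159.255.255)
  161.128.0.0/12 (161.128.0.0 - 161.143.255.255)
Most specific is 161.128.0.0/12.

161.128.0.0/12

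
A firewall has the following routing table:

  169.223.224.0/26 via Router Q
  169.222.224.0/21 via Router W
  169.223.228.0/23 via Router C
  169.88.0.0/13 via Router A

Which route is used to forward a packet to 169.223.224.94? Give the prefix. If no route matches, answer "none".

none

169.223.224.94 is outside every listed prefix and there is no default route.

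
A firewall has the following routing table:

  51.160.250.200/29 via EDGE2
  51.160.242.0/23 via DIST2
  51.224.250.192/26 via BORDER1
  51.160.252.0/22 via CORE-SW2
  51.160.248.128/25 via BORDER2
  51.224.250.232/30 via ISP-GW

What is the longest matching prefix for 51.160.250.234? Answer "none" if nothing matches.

none

51.160.250.234 is outside every listed prefix and there is no default route.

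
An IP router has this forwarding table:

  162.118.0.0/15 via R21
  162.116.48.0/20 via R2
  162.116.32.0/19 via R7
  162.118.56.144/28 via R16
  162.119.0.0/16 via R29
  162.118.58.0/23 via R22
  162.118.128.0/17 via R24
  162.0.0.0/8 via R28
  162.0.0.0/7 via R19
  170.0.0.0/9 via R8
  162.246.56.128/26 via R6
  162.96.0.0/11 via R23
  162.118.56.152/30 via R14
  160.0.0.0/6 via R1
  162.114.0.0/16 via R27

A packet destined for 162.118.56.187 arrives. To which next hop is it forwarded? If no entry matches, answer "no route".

R21

Routes whose prefix contains 162.118.56.187:
  160.0.0.0/6 (160.0.0.0 - 163.255.255.255) -> R1
  162.0.0.0/7 (162.0.0.0 - 163.255.255.255) -> R19
  162.0.0.0/8 (162.0.0.0 - 162.255.255.255) -> R28
  162.96.0.0/11 (162.96.0.0 - 162.127.255.255) -> R23
  162.118.0.0/15 (162.118.0.0 - 162.119.255.255) -> R21
More-specific entries that do NOT match:
  162.118.56.152/30 (162.118.56.152 - 162.118.56.155) does not contain 162.118.56.187
  162.118.56.144/28 (162.118.56.144 - 162.118.56.159) does not contain 162.118.56.187
  162.246.56.128/26 (162.246.56.128 - 162.246.56.191) does not contain 162.118.56.187
  162.118.58.0/23 (162.118.58.0 - 162.118.59.255) does not contain 162.118.56.187
  162.116.48.0/20 (162.116.48.0 - 162.116.63.255) does not contain 162.118.56.187
  162.116.32.0/19 (162.116.32.0 - 162.116.63.255) does not contain 162.118.56.187
  162.118.128.0/17 (162.118.128.0 - 162.118.255.255) does not contain 162.118.56.187
  162.119.0.0/16 (162.119.0.0 - 162.119.255.255) does not contain 162.118.56.187
  162.114.0.0/16 (162.114.0.0 - 162.114.255.255) does not contain 162.118.56.187
Longest matching prefix is /15 -> next hop R21.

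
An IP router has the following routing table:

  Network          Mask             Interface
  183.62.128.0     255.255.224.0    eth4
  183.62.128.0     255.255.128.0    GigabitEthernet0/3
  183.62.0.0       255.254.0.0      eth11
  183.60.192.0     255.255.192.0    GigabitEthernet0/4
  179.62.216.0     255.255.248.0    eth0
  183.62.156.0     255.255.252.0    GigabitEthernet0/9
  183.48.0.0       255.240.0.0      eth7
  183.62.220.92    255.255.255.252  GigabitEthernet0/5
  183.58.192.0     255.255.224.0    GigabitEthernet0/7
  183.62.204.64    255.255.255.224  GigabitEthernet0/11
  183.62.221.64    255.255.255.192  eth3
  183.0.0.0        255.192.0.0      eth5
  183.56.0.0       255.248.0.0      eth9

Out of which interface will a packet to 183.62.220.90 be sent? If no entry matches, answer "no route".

GigabitEthernet0/3

Routes whose prefix contains 183.62.220.90:
  183.0.0.0/10 (183.0.0.0 - 183.63.255.255) -> eth5
  183.48.0.0/12 (183.48.0.0 - 183.63.255.255) -> eth7
  183.56.0.0/13 (183.56.0.0 - 183.63.255.255) -> eth9
  183.62.0.0/15 (183.62.0.0 - 183.63.255.255) -> eth11
  183.62.128.0/17 (183.62.128.0 - 183.62.255.255) -> GigabitEthernet0/3
More-specific entries that do NOT match:
  183.62.220.92/30 (183.62.220.92 - 183.62.220.95) does not contain 183.62.220.90
  183.62.204.64/27 (183.62.204.64 - 183.62.204.95) does not contain 183.62.220.90
  183.62.221.64/26 (183.62.221.64 - 183.62.221.127) does not contain 183.62.220.90
  183.62.156.0/22 (183.62.156.0 - 183.62.159.255) does not contain 183.62.220.90
  179.62.216.0/21 (179.62.216.0 - 179.62.223.255) does not contain 183.62.220.90
  183.62.128.0/19 (183.62.128.0 - 183.62.159.255) does not contain 183.62.220.90
  183.58.192.0/19 (183.58.192.0 - 183.58.223.255) does not contain 183.62.220.90
  183.60.192.0/18 (183.60.192.0 - 183.60.255.255) does not contain 183.62.220.90
Longest matching prefix is /17 -> interface GigabitEthernet0/3.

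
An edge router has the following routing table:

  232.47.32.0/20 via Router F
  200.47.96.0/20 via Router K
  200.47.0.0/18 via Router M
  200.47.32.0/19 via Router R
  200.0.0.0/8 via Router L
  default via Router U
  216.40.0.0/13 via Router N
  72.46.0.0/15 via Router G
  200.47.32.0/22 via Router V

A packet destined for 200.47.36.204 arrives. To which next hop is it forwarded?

Routes whose prefix contains 200.47.36.204:
  0.0.0.0/0 (default, matches everything) -> Router U
  200.0.0.0/8 (200.0.0.0 - 200.255.255.255) -> Router L
  200.47.0.0/18 (200.47.0.0 - 200.47.63.255) -> Router M
  200.47.32.0/19 (200.47.32.0 - 200.47.63.255) -> Router R
More-specific entries that do NOT match:
  200.47.32.0/22 (200.47.32.0 - 200.47.35.255) does not contain 200.47.36.204
  232.47.32.0/20 (232.47.32.0 - 232.47.47.255) does not contain 200.47.36.204
  200.47.96.0/20 (200.47.96.0 - 200.47.111.255) does not contain 200.47.36.204
Longest matching prefix is /19 -> next hop Router R.

Router R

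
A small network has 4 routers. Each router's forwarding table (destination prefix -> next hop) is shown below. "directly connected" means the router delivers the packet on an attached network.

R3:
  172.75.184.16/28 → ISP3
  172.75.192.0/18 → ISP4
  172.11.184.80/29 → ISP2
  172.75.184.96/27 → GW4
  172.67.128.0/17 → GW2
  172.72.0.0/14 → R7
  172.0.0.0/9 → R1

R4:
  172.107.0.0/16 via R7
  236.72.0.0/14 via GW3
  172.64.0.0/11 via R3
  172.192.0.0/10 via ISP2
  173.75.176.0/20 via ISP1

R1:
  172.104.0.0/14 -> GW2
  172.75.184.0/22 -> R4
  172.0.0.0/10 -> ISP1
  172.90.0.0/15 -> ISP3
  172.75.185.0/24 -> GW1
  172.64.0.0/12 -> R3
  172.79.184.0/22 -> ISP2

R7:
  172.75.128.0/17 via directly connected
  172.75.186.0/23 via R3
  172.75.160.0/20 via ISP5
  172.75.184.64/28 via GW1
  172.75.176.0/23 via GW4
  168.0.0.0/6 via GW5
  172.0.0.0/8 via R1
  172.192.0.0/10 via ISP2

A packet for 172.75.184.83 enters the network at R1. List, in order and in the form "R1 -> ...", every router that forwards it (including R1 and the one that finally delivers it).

At R1: longest match for 172.75.184.83 is 172.75.184.0/22 -> R4
At R4: longest match for 172.75.184.83 is 172.64.0.0/11 -> R3
At R3: longest match for 172.75.184.83 is 172.72.0.0/14 -> R7
At R7: longest match for 172.75.184.83 is 172.75.128.0/17 -> directly connected

R1 -> R4 -> R3 -> R7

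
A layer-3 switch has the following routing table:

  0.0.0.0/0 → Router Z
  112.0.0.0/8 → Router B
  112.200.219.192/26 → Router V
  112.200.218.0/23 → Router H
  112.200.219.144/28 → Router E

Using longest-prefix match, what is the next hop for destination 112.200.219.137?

Routes whose prefix contains 112.200.219.137:
  0.0.0.0/0 (default, matches everything) -> Router Z
  112.0.0.0/8 (112.0.0.0 - 112.255.255.255) -> Router B
  112.200.218.0/23 (112.200.218.0 - 112.200.219.255) -> Router H
More-specific entries that do NOT match:
  112.200.219.144/28 (112.200.219.144 - 112.200.219.159) does not contain 112.200.219.137
  112.200.219.192/26 (112.200.219.192 - 112.200.219.255) does not contain 112.200.219.137
Longest matching prefix is /23 -> next hop Router H.

Router H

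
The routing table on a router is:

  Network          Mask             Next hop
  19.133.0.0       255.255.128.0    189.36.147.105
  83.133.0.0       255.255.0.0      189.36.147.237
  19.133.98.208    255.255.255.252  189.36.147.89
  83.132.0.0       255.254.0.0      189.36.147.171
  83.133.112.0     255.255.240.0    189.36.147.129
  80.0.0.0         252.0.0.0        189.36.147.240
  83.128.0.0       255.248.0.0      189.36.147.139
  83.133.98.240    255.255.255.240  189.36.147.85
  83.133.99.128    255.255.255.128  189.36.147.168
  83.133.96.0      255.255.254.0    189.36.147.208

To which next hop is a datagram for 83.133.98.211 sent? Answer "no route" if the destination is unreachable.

189.36.147.237

Routes whose prefix contains 83.133.98.211:
  80.0.0.0/6 (80.0.0.0 - 83.255.255.255) -> 189.36.147.240
  83.128.0.0/13 (83.128.0.0 - 83.135.255.255) -> 189.36.147.139
  83.132.0.0/15 (83.132.0.0 - 83.133.255.255) -> 189.36.147.171
  83.133.0.0/16 (83.133.0.0 - 83.133.255.255) -> 189.36.147.237
More-specific entries that do NOT match:
  19.133.98.208/30 (19.133.98.208 - 19.133.98.211) does not contain 83.133.98.211
  83.133.98.240/28 (83.133.98.240 - 83.133.98.255) does not contain 83.133.98.211
  83.133.99.128/25 (83.133.99.128 - 83.133.99.255) does not contain 83.133.98.211
  83.133.96.0/23 (83.133.96.0 - 83.133.97.255) does not contain 83.133.98.211
  83.133.112.0/20 (83.133.112.0 - 83.133.127.255) does not contain 83.133.98.211
  19.133.0.0/17 (19.133.0.0 - 19.133.127.255) does not contain 83.133.98.211
Longest matching prefix is /16 -> next hop 189.36.147.237.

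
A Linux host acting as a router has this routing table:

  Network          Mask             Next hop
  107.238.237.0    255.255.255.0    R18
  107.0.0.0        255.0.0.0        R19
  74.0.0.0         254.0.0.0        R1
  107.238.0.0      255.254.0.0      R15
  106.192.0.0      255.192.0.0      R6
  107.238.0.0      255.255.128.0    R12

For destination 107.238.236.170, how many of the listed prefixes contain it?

Prefixes containing 107.238.236.170:
  107.0.0.0/8 (107.0.0.0 - 107.255.255.255)
  107.238.0.0/15 (107.238.0.0 - 107.239.255.255)
Total matching entries: 2.

2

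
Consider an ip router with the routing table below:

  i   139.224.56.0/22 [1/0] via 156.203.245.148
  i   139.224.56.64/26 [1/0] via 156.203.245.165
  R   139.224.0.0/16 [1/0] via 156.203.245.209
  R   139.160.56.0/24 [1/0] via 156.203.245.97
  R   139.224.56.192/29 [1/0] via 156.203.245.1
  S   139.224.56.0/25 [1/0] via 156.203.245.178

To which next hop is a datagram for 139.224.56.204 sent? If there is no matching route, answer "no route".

Routes whose prefix contains 139.224.56.204:
  139.224.0.0/16 (139.224.0.0 - 139.224.255.255) -> 156.203.245.209
  139.224.56.0/22 (139.224.56.0 - 139.224.59.255) -> 156.203.245.148
More-specific entries that do NOT match:
  139.224.56.192/29 (139.224.56.192 - 139.224.56.199) does not contain 139.224.56.204
  139.224.56.64/26 (139.224.56.64 - 139.224.56.127) does not contain 139.224.56.204
  139.224.56.0/25 (139.224.56.0 - 139.224.56.127) does not contain 139.224.56.204
  139.160.56.0/24 (139.160.56.0 - 139.160.56.255) does not contain 139.224.56.204
Longest matching prefix is /22 -> next hop 156.203.245.148.

156.203.245.148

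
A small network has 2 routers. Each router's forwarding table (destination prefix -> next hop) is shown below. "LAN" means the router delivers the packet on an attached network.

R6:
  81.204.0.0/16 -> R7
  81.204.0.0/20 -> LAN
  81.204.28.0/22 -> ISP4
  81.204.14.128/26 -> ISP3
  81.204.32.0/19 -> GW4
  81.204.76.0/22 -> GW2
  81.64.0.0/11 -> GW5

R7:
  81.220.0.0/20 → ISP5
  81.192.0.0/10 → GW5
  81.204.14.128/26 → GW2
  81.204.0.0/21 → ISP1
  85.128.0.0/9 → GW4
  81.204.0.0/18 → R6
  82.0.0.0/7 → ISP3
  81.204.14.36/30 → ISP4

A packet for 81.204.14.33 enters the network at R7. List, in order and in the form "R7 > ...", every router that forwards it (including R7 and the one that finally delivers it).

At R7: longest match for 81.204.14.33 is 81.204.0.0/18 -> R6
At R6: longest match for 81.204.14.33 is 81.204.0.0/20 -> LAN

R7 > R6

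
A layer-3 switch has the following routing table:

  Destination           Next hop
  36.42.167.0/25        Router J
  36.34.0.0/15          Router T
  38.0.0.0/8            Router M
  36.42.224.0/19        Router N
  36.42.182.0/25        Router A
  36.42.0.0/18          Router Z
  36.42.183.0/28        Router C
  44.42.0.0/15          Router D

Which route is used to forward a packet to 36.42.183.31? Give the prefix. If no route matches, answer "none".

none

36.42.183.31 is outside every listed prefix and there is no default route.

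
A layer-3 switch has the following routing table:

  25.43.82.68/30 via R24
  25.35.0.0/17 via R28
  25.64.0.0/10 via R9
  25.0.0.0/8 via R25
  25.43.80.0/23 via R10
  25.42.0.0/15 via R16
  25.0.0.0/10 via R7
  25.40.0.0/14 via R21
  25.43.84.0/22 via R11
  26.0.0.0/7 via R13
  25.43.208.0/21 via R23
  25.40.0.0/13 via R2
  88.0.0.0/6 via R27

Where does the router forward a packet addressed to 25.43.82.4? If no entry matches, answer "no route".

R16

Routes whose prefix contains 25.43.82.4:
  25.0.0.0/8 (25.0.0.0 - 25.255.255.255) -> R25
  25.0.0.0/10 (25.0.0.0 - 25.63.255.255) -> R7
  25.40.0.0/13 (25.40.0.0 - 25.47.255.255) -> R2
  25.40.0.0/14 (25.40.0.0 - 25.43.255.255) -> R21
  25.42.0.0/15 (25.42.0.0 - 25.43.255.255) -> R16
More-specific entries that do NOT match:
  25.43.82.68/30 (25.43.82.68 - 25.43.82.71) does not contain 25.43.82.4
  25.43.80.0/23 (25.43.80.0 - 25.43.81.255) does not contain 25.43.82.4
  25.43.84.0/22 (25.43.84.0 - 25.43.87.255) does not contain 25.43.82.4
  25.43.208.0/21 (25.43.208.0 - 25.43.215.255) does not contain 25.43.82.4
  25.35.0.0/17 (25.35.0.0 - 25.35.127.255) does not contain 25.43.82.4
Longest matching prefix is /15 -> next hop R16.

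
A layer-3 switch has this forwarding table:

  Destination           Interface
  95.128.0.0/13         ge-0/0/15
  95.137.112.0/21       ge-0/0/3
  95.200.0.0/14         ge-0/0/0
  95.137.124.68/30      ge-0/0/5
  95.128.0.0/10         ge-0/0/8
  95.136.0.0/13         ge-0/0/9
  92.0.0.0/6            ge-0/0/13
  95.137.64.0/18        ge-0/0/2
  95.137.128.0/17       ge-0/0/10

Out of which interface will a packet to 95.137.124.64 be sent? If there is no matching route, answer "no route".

Routes whose prefix contains 95.137.124.64:
  92.0.0.0/6 (92.0.0.0 - 95.255.255.255) -> ge-0/0/13
  95.128.0.0/10 (95.128.0.0 - 95.191.255.255) -> ge-0/0/8
  95.136.0.0/13 (95.136.0.0 - 95.143.255.255) -> ge-0/0/9
  95.137.64.0/18 (95.137.64.0 - 95.137.127.255) -> ge-0/0/2
More-specific entries that do NOT match:
  95.137.124.68/30 (95.137.124.68 - 95.137.124.71) does not contain 95.137.124.64
  95.137.112.0/21 (95.137.112.0 - 95.137.119.255) does not contain 95.137.124.64
Longest matching prefix is /18 -> interface ge-0/0/2.

ge-0/0/2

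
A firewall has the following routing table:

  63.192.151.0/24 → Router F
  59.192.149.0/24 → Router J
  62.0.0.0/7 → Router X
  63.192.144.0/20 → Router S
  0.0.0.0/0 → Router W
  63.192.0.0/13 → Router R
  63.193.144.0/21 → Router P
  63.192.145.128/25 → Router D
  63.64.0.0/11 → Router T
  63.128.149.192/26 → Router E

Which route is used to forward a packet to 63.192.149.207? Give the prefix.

63.192.144.0/20

Entries matching 63.192.149.207:
  0.0.0.0/0 (default, matches everything)
  62.0.0.0/7 (62.0.0.0 - 63.255.255.255)
  63.192.0.0/13 (63.192.0.0 - 63.199.255.255)
  63.192.144.0/20 (63.192.144.0 - 63.192.159.255)
Most specific is 63.192.144.0/20.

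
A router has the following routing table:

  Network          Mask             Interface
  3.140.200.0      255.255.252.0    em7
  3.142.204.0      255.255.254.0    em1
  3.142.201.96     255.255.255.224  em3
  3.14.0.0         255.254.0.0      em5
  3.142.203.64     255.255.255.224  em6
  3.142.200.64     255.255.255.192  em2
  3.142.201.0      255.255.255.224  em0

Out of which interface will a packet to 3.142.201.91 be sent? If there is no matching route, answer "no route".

no route

No entry's prefix contains 3.142.201.91; there is no default route.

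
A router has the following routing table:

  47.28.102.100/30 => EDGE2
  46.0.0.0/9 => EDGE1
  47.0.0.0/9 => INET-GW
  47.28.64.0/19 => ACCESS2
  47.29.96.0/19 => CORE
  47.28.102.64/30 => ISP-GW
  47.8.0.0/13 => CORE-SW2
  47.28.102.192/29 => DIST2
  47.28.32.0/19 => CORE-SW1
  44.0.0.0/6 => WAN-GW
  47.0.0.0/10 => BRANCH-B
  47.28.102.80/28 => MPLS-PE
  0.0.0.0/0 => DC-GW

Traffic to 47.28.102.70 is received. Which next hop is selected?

Routes whose prefix contains 47.28.102.70:
  0.0.0.0/0 (default, matches everything) -> DC-GW
  44.0.0.0/6 (44.0.0.0 - 47.255.255.255) -> WAN-GW
  47.0.0.0/9 (47.0.0.0 - 47.127.255.255) -> INET-GW
  47.0.0.0/10 (47.0.0.0 - 47.63.255.255) -> BRANCH-B
More-specific entries that do NOT match:
  47.28.102.100/30 (47.28.102.100 - 47.28.102.103) does not contain 47.28.102.70
  47.28.102.64/30 (47.28.102.64 - 47.28.102.67) does not contain 47.28.102.70
  47.28.102.192/29 (47.28.102.192 - 47.28.102.199) does not contain 47.28.102.70
  47.28.102.80/28 (47.28.102.80 - 47.28.102.95) does not contain 47.28.102.70
  47.28.64.0/19 (47.28.64.0 - 47.28.95.255) does not contain 47.28.102.70
  47.29.96.0/19 (47.29.96.0 - 47.29.127.255) does not contain 47.28.102.70
  47.28.32.0/19 (47.28.32.0 - 47.28.63.255) does not contain 47.28.102.70
  47.8.0.0/13 (47.8.0.0 - 47.15.255.255) does not contain 47.28.102.70
Longest matching prefix is /10 -> next hop BRANCH-B.

BRANCH-B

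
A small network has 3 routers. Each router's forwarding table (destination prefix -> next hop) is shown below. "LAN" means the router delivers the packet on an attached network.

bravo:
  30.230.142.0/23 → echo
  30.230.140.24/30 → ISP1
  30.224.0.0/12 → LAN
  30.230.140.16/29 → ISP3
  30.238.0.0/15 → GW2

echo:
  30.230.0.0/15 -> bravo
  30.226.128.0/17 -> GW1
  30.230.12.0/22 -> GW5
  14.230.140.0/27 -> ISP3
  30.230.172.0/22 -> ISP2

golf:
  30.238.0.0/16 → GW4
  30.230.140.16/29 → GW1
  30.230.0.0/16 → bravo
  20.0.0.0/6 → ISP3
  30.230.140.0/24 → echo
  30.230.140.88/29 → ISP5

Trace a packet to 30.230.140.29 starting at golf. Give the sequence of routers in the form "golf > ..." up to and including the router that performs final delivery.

golf > echo > bravo

At golf: longest match for 30.230.140.29 is 30.230.140.0/24 -> echo
At echo: longest match for 30.230.140.29 is 30.230.0.0/15 -> bravo
At bravo: longest match for 30.230.140.29 is 30.224.0.0/12 -> LAN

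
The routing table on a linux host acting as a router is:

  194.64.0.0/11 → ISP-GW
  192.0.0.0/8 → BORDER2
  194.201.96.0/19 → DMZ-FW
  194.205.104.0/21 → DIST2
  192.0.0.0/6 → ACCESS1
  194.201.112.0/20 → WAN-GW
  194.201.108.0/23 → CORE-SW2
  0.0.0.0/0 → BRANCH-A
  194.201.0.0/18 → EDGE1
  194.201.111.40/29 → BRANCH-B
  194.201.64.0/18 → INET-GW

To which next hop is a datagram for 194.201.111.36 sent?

Routes whose prefix contains 194.201.111.36:
  0.0.0.0/0 (default, matches everything) -> BRANCH-A
  192.0.0.0/6 (192.0.0.0 - 195.255.255.255) -> ACCESS1
  194.201.64.0/18 (194.201.64.0 - 194.201.127.255) -> INET-GW
  194.201.96.0/19 (194.201.96.0 - 194.201.127.255) -> DMZ-FW
More-specific entries that do NOT match:
  194.201.111.40/29 (194.201.111.40 - 194.201.111.47) does not contain 194.201.111.36
  194.201.108.0/23 (194.201.108.0 - 194.201.109.255) does not contain 194.201.111.36
  194.205.104.0/21 (194.205.104.0 - 194.205.111.255) does not contain 194.201.111.36
  194.201.112.0/20 (194.201.112.0 - 194.201.127.255) does not contain 194.201.111.36
Longest matching prefix is /19 -> next hop DMZ-FW.

DMZ-FW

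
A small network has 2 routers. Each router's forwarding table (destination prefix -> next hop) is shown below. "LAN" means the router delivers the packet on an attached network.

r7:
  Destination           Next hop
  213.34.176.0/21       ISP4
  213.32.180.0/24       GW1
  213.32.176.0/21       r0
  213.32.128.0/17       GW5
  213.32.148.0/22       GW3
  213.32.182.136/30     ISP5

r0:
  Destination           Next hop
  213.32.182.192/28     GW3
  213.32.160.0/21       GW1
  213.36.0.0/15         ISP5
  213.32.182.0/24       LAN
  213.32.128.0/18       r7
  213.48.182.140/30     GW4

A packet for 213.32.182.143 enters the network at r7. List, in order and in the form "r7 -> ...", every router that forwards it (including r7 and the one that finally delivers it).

r7 -> r0

At r7: longest match for 213.32.182.143 is 213.32.176.0/21 -> r0
At r0: longest match for 213.32.182.143 is 213.32.182.0/24 -> LAN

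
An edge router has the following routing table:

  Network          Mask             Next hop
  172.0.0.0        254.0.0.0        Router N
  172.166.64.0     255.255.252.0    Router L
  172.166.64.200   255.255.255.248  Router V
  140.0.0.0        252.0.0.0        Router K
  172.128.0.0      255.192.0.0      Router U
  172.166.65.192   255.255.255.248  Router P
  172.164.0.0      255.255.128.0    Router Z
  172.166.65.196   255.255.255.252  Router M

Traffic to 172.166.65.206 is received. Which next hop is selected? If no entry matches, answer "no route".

Routes whose prefix contains 172.166.65.206:
  172.0.0.0/7 (172.0.0.0 - 173.255.255.255) -> Router N
  172.128.0.0/10 (172.128.0.0 - 172.191.255.255) -> Router U
  172.166.64.0/22 (172.166.64.0 - 172.166.67.255) -> Router L
More-specific entries that do NOT match:
  172.166.65.196/30 (172.166.65.196 - 172.166.65.199) does not contain 172.166.65.206
  172.166.64.200/29 (172.166.64.200 - 172.166.64.207) does not contain 172.166.65.206
  172.166.65.192/29 (172.166.65.192 - 172.166.65.199) does not contain 172.166.65.206
Longest matching prefix is /22 -> next hop Router L.

Router L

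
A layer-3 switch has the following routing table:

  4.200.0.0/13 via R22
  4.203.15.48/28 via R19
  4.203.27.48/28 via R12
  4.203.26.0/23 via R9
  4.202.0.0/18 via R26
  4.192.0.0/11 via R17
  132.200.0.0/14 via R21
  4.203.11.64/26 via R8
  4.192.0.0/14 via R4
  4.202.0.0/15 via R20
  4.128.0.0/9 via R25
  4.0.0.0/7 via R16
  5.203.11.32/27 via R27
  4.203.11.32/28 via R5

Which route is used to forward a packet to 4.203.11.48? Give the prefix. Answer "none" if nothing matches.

Entries matching 4.203.11.48:
  4.0.0.0/7 (4.0.0.0 - 5.255.255.255)
  4.128.0.0/9 (4.128.0.0 - 4.255.255.255)
  4.192.0.0/11 (4.192.0.0 - 4.223.255.255)
  4.200.0.0/13 (4.200.0.0 - 4.207.255.255)
  4.202.0.0/15 (4.202.0.0 - 4.203.255.255)
Most specific is 4.202.0.0/15.

4.202.0.0/15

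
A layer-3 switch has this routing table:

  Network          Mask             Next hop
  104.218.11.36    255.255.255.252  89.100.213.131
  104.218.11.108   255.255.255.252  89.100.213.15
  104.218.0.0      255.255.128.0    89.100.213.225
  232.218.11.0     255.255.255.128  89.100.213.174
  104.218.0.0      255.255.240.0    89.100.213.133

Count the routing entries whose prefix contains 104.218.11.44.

Prefixes containing 104.218.11.44:
  104.218.0.0/17 (104.218.0.0 - 104.218.127.255)
  104.218.0.0/20 (104.218.0.0 - 104.218.15.255)
Total matching entries: 2.

2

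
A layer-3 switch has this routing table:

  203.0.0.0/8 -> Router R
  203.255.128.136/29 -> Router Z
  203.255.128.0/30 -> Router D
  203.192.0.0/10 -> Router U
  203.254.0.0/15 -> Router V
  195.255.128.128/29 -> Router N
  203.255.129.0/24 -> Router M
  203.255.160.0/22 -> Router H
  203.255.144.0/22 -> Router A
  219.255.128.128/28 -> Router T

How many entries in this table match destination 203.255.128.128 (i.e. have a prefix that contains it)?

3

Prefixes containing 203.255.128.128:
  203.0.0.0/8 (203.0.0.0 - 203.255.255.255)
  203.192.0.0/10 (203.192.0.0 - 203.255.255.255)
  203.254.0.0/15 (203.254.0.0 - 203.255.255.255)
Total matching entries: 3.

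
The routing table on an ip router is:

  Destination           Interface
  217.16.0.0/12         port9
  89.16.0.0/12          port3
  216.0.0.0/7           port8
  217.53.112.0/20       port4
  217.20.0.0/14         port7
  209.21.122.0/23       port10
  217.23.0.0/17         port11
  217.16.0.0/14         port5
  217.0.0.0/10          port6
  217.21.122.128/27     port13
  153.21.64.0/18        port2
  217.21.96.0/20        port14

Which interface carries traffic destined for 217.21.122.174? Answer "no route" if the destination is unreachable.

port7

Routes whose prefix contains 217.21.122.174:
  216.0.0.0/7 (216.0.0.0 - 217.255.255.255) -> port8
  217.0.0.0/10 (217.0.0.0 - 217.63.255.255) -> port6
  217.16.0.0/12 (217.16.0.0 - 217.31.255.255) -> port9
  217.20.0.0/14 (217.20.0.0 - 217.23.255.255) -> port7
More-specific entries that do NOT match:
  217.21.122.128/27 (217.21.122.128 - 217.21.122.159) does not contain 217.21.122.174
  209.21.122.0/23 (209.21.122.0 - 209.21.123.255) does not contain 217.21.122.174
  217.53.112.0/20 (217.53.112.0 - 217.53.127.255) does not contain 217.21.122.174
  217.21.96.0/20 (217.21.96.0 - 217.21.111.255) does not contain 217.21.122.174
  153.21.64.0/18 (153.21.64.0 - 153.21.127.255) does not contain 217.21.122.174
  217.23.0.0/17 (217.23.0.0 - 217.23.127.255) does not contain 217.21.122.174
Longest matching prefix is /14 -> interface port7.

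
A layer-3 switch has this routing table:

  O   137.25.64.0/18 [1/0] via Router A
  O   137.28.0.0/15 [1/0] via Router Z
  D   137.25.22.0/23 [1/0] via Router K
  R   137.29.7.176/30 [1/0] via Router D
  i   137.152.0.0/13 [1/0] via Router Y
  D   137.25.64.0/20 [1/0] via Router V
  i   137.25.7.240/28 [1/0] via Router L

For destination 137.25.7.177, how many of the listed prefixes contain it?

No listed prefix contains 137.25.7.177.
Total matching entries: 0.

0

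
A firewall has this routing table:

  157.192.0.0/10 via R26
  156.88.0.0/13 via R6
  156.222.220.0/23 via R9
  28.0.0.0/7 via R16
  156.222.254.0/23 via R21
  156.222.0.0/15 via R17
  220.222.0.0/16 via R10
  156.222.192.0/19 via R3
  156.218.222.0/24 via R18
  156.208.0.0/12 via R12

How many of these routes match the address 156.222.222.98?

3

Prefixes containing 156.222.222.98:
  156.208.0.0/12 (156.208.0.0 - 156.223.255.255)
  156.222.0.0/15 (156.222.0.0 - 156.223.255.255)
  156.222.192.0/19 (156.222.192.0 - 156.222.223.255)
Total matching entries: 3.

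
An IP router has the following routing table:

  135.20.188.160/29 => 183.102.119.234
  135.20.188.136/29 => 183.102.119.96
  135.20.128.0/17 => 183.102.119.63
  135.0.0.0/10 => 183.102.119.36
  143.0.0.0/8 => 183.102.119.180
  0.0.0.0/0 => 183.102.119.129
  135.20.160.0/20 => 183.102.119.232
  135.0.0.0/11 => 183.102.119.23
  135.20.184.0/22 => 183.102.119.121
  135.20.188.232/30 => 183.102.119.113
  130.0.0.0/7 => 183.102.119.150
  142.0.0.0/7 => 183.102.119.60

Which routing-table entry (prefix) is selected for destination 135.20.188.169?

135.20.128.0/17

Entries matching 135.20.188.169:
  0.0.0.0/0 (default, matches everything)
  135.0.0.0/10 (135.0.0.0 - 135.63.255.255)
  135.0.0.0/11 (135.0.0.0 - 135.31.255.255)
  135.20.128.0/17 (135.20.128.0 - 135.20.255.255)
Most specific is 135.20.128.0/17.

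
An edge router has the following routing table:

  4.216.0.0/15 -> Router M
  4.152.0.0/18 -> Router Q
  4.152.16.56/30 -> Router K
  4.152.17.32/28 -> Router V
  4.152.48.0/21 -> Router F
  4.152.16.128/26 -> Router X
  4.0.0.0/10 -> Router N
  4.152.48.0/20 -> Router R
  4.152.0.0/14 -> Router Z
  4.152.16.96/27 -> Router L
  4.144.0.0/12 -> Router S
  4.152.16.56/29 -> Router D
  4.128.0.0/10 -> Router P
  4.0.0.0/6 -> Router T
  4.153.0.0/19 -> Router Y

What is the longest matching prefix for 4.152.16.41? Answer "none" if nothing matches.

4.152.0.0/18

Entries matching 4.152.16.41:
  4.0.0.0/6 (4.0.0.0 - 7.255.255.255)
  4.128.0.0/10 (4.128.0.0 - 4.191.255.255)
  4.144.0.0/12 (4.144.0.0 - 4.159.255.255)
  4.152.0.0/14 (4.152.0.0 - 4.155.255.255)
  4.152.0.0/18 (4.152.0.0 - 4.152.63.255)
Most specific is 4.152.0.0/18.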